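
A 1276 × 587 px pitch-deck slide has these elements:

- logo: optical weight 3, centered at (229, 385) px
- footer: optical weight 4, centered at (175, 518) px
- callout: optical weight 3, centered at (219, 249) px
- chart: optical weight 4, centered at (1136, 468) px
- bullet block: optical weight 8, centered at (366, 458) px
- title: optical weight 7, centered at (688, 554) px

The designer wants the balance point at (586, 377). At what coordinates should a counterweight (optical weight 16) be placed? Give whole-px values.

(752, 224)

With the counterweight, Σw becomes 3 + 4 + 3 + 4 + 8 + 7 + 16 = 45.
x: target moment 45×586 = 26370; current 3·229 + 4·175 + 3·219 + 4·1136 + 8·366 + 7·688 = 14332; the counterweight supplies 12038, so x = 12038/16 ≈ 752.38.
y: target moment 45×377 = 16965; current 3·385 + 4·518 + 3·249 + 4·468 + 8·458 + 7·554 = 13388; the counterweight supplies 3577, so y = 3577/16 ≈ 223.56.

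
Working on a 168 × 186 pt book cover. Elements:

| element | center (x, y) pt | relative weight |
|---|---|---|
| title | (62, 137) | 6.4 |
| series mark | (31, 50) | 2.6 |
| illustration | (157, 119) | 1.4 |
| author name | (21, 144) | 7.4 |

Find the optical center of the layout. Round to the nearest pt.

(48, 126)

Weights sum to 6.4 + 2.6 + 1.4 + 7.4 = 17.8.
Σw·x = 6.4·62 + 2.6·31 + 1.4·157 + 7.4·21 = 852.6, so x̄ = 852.6/17.8 ≈ 47.90.
Σw·y = 6.4·137 + 2.6·50 + 1.4·119 + 7.4·144 = 2239.0, so ȳ = 2239.0/17.8 ≈ 125.79.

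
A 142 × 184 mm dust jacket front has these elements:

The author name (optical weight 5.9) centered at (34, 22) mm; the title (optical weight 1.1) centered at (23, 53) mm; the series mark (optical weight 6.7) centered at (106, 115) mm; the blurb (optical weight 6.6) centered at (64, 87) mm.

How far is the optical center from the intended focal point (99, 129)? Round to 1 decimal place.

Weights sum to 5.9 + 1.1 + 6.7 + 6.6 = 20.3.
x-moment: 5.9·34 + 1.1·23 + 6.7·106 + 6.6·64 = 1358.5; centroid 1358.5/20.3 ≈ 66.92.
y-moment: 5.9·22 + 1.1·53 + 6.7·115 + 6.6·87 = 1532.8; centroid 1532.8/20.3 ≈ 75.51.
Offset from (99, 129): Δx ≈ -32.08, Δy ≈ -53.49; distance = √(Δx² + Δy²) ≈ 62.37.

≈ 62.4 mm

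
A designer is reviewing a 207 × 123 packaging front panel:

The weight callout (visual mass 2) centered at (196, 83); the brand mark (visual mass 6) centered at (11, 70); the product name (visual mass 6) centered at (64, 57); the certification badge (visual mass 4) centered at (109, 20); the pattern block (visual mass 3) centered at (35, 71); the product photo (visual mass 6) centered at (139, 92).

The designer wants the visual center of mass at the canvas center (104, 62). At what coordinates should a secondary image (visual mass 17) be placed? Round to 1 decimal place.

(138.8, 56.2)

With the secondary image, Σw becomes 2 + 6 + 6 + 4 + 3 + 6 + 17 = 44.
x: target moment 44×104 = 4576; current 2·196 + 6·11 + 6·64 + 4·109 + 3·35 + 6·139 = 2217; the secondary image supplies 2359, so x = 2359/17 ≈ 138.76.
y: target moment 44×62 = 2728; current 2·83 + 6·70 + 6·57 + 4·20 + 3·71 + 6·92 = 1773; the secondary image supplies 955, so y = 955/17 ≈ 56.18.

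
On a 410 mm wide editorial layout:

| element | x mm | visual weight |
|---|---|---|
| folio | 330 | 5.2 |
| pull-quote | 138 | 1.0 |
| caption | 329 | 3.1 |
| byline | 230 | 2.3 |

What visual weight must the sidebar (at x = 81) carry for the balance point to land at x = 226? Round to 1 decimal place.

w ≈ 5.4

Known weights sum to 5.2 + 1.0 + 3.1 + 2.3 = 11.6; their moment is 5.2·330 + 1.0·138 + 3.1·329 + 2.3·230 = 3402.9.
For the centroid to hit 226: (3402.9 + w·81) / (11.6 + w) = 226.
So w = (226·11.6 − 3402.9)/(81 − 226) = -781.3/-145 ≈ 5.39.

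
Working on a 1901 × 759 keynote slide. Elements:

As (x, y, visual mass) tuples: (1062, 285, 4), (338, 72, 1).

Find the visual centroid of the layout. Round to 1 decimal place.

Total weight = 4 + 1 = 5.
Σw·x = 4·1062 + 1·338 = 4586, so x̄ = 4586/5 ≈ 917.20.
Σw·y = 4·285 + 1·72 = 1212, so ȳ = 1212/5 ≈ 242.40.

(917.2, 242.4)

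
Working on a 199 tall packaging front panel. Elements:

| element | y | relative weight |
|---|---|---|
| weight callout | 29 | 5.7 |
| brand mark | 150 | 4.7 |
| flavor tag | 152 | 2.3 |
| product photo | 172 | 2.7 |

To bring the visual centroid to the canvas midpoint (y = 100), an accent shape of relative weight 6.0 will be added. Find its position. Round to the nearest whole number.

New total weight: (5.7 + 4.7 + 2.3 + 2.7) + 6.0 = 21.4.
y: need Σw·y = 21.4·100 = 2140.0. Existing = 5.7·29 + 4.7·150 + 2.3·152 + 2.7·172 = 1684.3. Remainder 455.7 / 6.0 ≈ 75.95.

y ≈ 76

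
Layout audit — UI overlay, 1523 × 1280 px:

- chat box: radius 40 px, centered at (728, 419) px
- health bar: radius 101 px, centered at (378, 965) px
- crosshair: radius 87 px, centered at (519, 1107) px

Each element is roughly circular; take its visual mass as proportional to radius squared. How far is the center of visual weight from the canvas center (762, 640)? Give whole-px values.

≈ 450 px

Weights ∝ r²: chat box 40² = 1600, health bar 101² = 10201, crosshair 87² = 7569; Σw = 19370.
x-moment: 1600·728 + 10201·378 + 7569·519 = 8949089; centroid 8949089/19370 ≈ 462.01.
y-moment: 1600·419 + 10201·965 + 7569·1107 = 18893248; centroid 18893248/19370 ≈ 975.39.
From (762, 640): dx = -299.99, dy = 335.39, so the distance is √(dx²+dy²) ≈ 449.98.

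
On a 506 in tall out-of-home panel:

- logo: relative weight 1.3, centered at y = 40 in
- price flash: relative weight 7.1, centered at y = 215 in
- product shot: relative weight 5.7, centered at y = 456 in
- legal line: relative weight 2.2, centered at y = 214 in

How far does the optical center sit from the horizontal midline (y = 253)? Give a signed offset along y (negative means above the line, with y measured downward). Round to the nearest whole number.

≈ 32 in

Weights sum to 1.3 + 7.1 + 5.7 + 2.2 = 16.3.
Σw·y = 1.3·40 + 7.1·215 + 5.7·456 + 2.2·214 = 4648.5, so ȳ = 4648.5/16.3 ≈ 285.18.
Against y = 253, that's 285.18 − 253 = 32.18.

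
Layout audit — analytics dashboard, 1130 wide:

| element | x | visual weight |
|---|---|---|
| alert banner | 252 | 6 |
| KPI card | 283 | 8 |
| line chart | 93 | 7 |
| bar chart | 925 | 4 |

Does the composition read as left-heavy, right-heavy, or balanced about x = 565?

left-heavy

Σw = 6 + 8 + 7 + 4 = 25.
x-moment: 6·252 + 8·283 + 7·93 + 4·925 = 8127; centroid 8127/25 ≈ 325.08.
325.1 lies left of the midline 565, so the layout is left-heavy.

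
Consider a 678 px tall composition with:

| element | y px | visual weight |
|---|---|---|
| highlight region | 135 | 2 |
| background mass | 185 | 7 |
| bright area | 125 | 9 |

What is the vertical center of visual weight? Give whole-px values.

y ≈ 149

Weights sum to 2 + 7 + 9 = 18.
y: (2·135 + 7·185 + 9·125) / 18 = 2690 / 18 ≈ 149.44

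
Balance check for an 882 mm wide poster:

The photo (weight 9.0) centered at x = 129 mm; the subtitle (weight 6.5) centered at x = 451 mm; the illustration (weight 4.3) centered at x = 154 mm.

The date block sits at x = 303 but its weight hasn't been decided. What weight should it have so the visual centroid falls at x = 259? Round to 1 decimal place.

w ≈ 8.5

Known weights sum to 9.0 + 6.5 + 4.3 = 19.8; their moment is 9.0·129 + 6.5·451 + 4.3·154 = 4754.7.
Set Σw·x/Σw = 259: (4754.7 + 303w) = 259·(19.8 + w).
Solving: w = (259·19.8 − 4754.7) / (303 − 259) = 373.5 / 44 ≈ 8.49.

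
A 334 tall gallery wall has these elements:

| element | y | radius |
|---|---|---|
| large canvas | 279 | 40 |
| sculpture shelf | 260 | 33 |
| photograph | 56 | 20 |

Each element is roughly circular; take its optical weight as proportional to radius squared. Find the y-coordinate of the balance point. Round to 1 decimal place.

y ≈ 243.4

Weights ∝ r²: large canvas 40² = 1600, sculpture shelf 33² = 1089, photograph 20² = 400; Σw = 3089.
y: (1600·279 + 1089·260 + 400·56) / 3089 = 751940 / 3089 ≈ 243.43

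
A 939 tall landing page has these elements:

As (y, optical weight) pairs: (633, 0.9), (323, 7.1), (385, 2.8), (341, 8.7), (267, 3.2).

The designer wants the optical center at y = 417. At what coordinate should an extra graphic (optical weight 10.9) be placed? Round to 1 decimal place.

New total weight: (0.9 + 7.1 + 2.8 + 8.7 + 3.2) + 10.9 = 33.6.
y: need Σw·y = 33.6·417 = 14011.2. Existing = 0.9·633 + 7.1·323 + 2.8·385 + 8.7·341 + 3.2·267 = 7762.1. Remainder 6249.1 / 10.9 ≈ 573.31.

y ≈ 573.3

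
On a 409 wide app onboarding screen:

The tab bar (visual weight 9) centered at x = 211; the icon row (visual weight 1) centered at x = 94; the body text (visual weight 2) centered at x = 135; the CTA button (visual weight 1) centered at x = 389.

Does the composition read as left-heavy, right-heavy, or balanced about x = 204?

Weights sum to 9 + 1 + 2 + 1 = 13.
Σw·x = 9·211 + 1·94 + 2·135 + 1·389 = 2652, so x̄ = 2652/13 ≈ 204.00.
The centroid 204.00 matches the midline at 204, so the layout is balanced.

balanced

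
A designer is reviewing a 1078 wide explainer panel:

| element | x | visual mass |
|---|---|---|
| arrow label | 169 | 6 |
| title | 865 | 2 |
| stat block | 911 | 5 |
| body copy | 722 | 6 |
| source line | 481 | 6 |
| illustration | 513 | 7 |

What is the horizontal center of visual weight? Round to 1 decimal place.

x ≈ 565.9

Σw = 6 + 2 + 5 + 6 + 6 + 7 = 32.
x: (6·169 + 2·865 + 5·911 + 6·722 + 6·481 + 7·513) / 32 = 18108 / 32 ≈ 565.88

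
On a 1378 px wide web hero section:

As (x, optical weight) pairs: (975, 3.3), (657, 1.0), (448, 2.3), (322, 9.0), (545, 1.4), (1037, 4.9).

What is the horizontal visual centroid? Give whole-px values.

Σw = 3.3 + 1.0 + 2.3 + 9.0 + 1.4 + 4.9 = 21.9.
x-moment: 3.3·975 + 1.0·657 + 2.3·448 + 9.0·322 + 1.4·545 + 4.9·1037 = 13647.2; centroid 13647.2/21.9 ≈ 623.16.

x ≈ 623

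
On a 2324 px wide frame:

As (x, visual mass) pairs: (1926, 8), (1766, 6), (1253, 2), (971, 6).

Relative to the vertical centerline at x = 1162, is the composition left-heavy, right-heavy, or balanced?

right-heavy

Weights sum to 8 + 6 + 2 + 6 = 22.
x-moment: 8·1926 + 6·1766 + 2·1253 + 6·971 = 34336; centroid 34336/22 ≈ 1560.73.
1560.7 lies right of the midline 1162, so the layout is right-heavy.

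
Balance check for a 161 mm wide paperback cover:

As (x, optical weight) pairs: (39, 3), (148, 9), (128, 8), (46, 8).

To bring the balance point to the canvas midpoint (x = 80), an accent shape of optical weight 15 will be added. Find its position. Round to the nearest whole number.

After adding the accent shape, total weight = 3 + 9 + 8 + 8 + 15 = 43.
x: target moment 43×80 = 3440; current 3·39 + 9·148 + 8·128 + 8·46 = 2841; the accent shape supplies 599, so x = 599/15 ≈ 39.93.

x ≈ 40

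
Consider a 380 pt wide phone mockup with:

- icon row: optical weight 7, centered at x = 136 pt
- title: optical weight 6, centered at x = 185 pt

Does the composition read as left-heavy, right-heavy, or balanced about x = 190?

Total weight = 7 + 6 = 13.
x-moment: 7·136 + 6·185 = 2062; centroid 2062/13 ≈ 158.62.
158.6 vs midline 190 → left-heavy.

left-heavy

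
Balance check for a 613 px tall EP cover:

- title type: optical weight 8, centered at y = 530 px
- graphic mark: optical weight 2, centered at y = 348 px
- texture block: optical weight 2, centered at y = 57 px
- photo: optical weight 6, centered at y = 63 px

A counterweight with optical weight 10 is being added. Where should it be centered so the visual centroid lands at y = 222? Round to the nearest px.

New total weight: (8 + 2 + 2 + 6) + 10 = 28.
y: target moment 28×222 = 6216; current 8·530 + 2·348 + 2·57 + 6·63 = 5428; the counterweight supplies 788, so y = 788/10 ≈ 78.80.

y ≈ 79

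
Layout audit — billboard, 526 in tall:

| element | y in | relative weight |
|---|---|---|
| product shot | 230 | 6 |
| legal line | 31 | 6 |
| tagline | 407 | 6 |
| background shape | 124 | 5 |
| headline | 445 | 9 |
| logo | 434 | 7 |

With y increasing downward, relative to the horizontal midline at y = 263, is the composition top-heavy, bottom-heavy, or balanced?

Σw = 6 + 6 + 6 + 5 + 9 + 7 = 39.
y: moment 11671 / weight 39 ≈ 299.26
299.3 lies below (larger y than) the midline 263, so the layout is bottom-heavy.

bottom-heavy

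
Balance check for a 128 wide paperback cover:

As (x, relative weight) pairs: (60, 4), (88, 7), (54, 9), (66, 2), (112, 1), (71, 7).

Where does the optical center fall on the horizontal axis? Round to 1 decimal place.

Σw = 4 + 7 + 9 + 2 + 1 + 7 = 30.
x-moment: 4·60 + 7·88 + 9·54 + 2·66 + 1·112 + 7·71 = 2083; centroid 2083/30 ≈ 69.43.

x ≈ 69.4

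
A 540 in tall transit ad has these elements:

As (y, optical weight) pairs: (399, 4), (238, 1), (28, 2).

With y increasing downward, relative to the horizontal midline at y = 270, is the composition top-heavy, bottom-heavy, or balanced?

balanced

Total weight = 4 + 1 + 2 = 7.
y-moment: 4·399 + 1·238 + 2·28 = 1890; centroid 1890/7 ≈ 270.00.
270.00 = 270 exactly: balanced.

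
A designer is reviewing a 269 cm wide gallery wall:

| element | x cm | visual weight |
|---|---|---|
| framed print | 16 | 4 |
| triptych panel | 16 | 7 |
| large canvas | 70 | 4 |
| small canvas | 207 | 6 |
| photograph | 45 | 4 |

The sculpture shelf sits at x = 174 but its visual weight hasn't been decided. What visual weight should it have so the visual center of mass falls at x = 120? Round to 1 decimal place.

Fixed elements: Σw = 4 + 7 + 4 + 6 + 4 = 25, Σw·x = 4·16 + 7·16 + 4·70 + 6·207 + 4·45 = 1878.
Balance at x = 120 requires (1878 + w·174) / (25 + w) = 120.
Solving: w = (120·25 − 1878) / (174 − 120) = 1122 / 54 ≈ 20.78.

w ≈ 20.8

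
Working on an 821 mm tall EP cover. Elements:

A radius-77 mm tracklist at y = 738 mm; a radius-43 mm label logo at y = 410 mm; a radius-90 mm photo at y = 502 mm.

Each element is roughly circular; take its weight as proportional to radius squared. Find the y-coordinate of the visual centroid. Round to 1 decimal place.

r² weights: tracklist 77² = 5929, label logo 43² = 1849, photo 90² = 8100. Total = 15878.
y-moment: 5929·738 + 1849·410 + 8100·502 = 9199892; centroid 9199892/15878 ≈ 579.41.

y ≈ 579.4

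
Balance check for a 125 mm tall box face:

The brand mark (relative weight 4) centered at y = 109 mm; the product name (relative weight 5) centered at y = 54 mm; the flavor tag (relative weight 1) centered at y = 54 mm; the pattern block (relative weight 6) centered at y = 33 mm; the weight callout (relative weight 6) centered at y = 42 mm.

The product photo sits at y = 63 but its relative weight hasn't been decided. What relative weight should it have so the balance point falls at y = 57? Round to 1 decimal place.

Fixed elements: Σw = 4 + 5 + 1 + 6 + 6 = 22, Σw·y = 4·109 + 5·54 + 1·54 + 6·33 + 6·42 = 1210.
Balance at y = 57 requires (1210 + w·63) / (22 + w) = 57.
Rearranging, w·(63 − 57) = 57·22 − 1210 = 44, so w ≈ 44/6 = 7.33.

w ≈ 7.3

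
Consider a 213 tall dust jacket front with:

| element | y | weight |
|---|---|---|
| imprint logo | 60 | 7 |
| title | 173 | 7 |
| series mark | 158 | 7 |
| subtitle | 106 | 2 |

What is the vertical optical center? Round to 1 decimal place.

Total weight = 7 + 7 + 7 + 2 = 23.
y-moment: 7·60 + 7·173 + 7·158 + 2·106 = 2949; centroid 2949/23 ≈ 128.22.

y ≈ 128.2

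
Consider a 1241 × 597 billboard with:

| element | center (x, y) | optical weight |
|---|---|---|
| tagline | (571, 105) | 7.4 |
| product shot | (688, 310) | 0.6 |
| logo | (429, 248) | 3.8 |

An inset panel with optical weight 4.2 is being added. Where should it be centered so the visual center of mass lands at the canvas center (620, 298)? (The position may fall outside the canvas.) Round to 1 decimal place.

New total weight: (7.4 + 0.6 + 3.8) + 4.2 = 16.0.
x: need Σw·x = 16.0·620 = 9920.0. Existing = 7.4·571 + 0.6·688 + 3.8·429 = 6268.4. Remainder 3651.6 / 4.2 ≈ 869.43.
y: need Σw·y = 16.0·298 = 4768.0. Existing = 7.4·105 + 0.6·310 + 3.8·248 = 1905.4. Remainder 2862.6 / 4.2 ≈ 681.57.

(869.4, 681.6)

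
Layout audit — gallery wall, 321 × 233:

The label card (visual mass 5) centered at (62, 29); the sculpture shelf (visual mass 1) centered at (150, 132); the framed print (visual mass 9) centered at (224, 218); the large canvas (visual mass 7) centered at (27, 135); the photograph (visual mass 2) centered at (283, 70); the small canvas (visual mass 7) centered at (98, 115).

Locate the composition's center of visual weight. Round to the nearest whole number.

Weights sum to 5 + 1 + 9 + 7 + 2 + 7 = 31.
Σw·x = 3917; x̄ = 3917/31 ≈ 126.35.
Σw·y = 4129; ȳ = 4129/31 ≈ 133.19.

(126, 133)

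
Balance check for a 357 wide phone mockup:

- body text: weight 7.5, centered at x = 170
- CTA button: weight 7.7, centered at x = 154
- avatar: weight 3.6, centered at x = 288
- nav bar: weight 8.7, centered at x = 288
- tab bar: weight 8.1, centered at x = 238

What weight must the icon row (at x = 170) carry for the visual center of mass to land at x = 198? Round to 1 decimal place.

Fixed elements: Σw = 7.5 + 7.7 + 3.6 + 8.7 + 8.1 = 35.6, Σw·x = 7.5·170 + 7.7·154 + 3.6·288 + 8.7·288 + 8.1·238 = 7931.0.
Balance at x = 198 requires (7931.0 + w·170) / (35.6 + w) = 198.
So w = (198·35.6 − 7931.0)/(170 − 198) = -882.2/-28 ≈ 31.51.

w ≈ 31.5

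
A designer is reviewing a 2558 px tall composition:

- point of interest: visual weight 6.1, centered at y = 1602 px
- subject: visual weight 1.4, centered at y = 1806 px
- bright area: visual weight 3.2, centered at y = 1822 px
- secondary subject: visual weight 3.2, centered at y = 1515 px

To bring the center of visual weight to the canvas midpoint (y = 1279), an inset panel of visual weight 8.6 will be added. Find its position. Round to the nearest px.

y ≈ 674

After adding the inset panel, total weight = 6.1 + 1.4 + 3.2 + 3.2 + 8.6 = 22.5.
Along y: (22979.0 + 8.6·y) / 22.5 = 1279 (existing moment 6.1·1602 + 1.4·1806 + 3.2·1822 + 3.2·1515 = 22979.0) ⇒ y = (28777.5 − 22979.0) / 8.6 ≈ 674.24.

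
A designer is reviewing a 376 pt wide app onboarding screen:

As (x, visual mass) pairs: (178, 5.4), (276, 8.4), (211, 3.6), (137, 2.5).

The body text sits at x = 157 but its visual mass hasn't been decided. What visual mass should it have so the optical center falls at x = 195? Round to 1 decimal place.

Fixed elements: Σw = 5.4 + 8.4 + 3.6 + 2.5 = 19.9, Σw·x = 5.4·178 + 8.4·276 + 3.6·211 + 2.5·137 = 4381.7.
For the centroid to hit 195: (4381.7 + w·157) / (19.9 + w) = 195.
Solving: w = (195·19.9 − 4381.7) / (157 − 195) = -501.2 / -38 ≈ 13.19.

w ≈ 13.2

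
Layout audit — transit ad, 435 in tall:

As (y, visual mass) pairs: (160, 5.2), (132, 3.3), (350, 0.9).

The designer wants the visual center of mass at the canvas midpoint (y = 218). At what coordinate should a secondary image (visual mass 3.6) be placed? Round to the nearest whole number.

With the secondary image, Σw becomes 5.2 + 3.3 + 0.9 + 3.6 = 13.0.
y: need Σw·y = 13.0·218 = 2834.0. Existing = 5.2·160 + 3.3·132 + 0.9·350 = 1582.6. Remainder 1251.4 / 3.6 ≈ 347.61.

y ≈ 348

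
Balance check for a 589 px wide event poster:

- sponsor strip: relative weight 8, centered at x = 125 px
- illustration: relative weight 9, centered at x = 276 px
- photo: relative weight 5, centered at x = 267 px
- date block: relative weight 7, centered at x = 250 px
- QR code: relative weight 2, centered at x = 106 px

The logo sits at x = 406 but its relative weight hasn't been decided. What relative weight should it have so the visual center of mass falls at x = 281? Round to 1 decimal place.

w ≈ 15.4

Existing Σw = 31 (8 + 9 + 5 + 7 + 2); existing moment 8·125 + 9·276 + 5·267 + 7·250 + 2·106 = 6781.
Balance at x = 281 requires (6781 + w·406) / (31 + w) = 281.
Solving: w = (281·31 − 6781) / (406 − 281) = 1930 / 125 ≈ 15.44.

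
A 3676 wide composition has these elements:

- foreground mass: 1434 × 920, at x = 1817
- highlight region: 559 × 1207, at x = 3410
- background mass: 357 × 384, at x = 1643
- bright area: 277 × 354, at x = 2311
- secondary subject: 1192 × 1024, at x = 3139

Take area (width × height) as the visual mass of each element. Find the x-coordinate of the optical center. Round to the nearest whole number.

x ≈ 2603

Taking area as weight: foreground mass 1434·920 = 1319280, highlight region 559·1207 = 674713, background mass 357·384 = 137088, bright area 277·354 = 98058, secondary subject 1192·1024 = 1220608. Sum 3449747.
x-moment: 1319280·1817 + 674713·3410 + 137088·1643 + 98058·2311 + 1220608·3139 = 8981239224; centroid 8981239224/3449747 ≈ 2603.45.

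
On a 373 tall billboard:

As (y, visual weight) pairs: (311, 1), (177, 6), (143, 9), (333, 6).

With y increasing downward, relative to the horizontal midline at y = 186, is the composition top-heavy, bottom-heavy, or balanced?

Σw = 1 + 6 + 9 + 6 = 22.
y: (1·311 + 6·177 + 9·143 + 6·333) / 22 = 4658 / 22 ≈ 211.73
211.7 vs midline 186 → bottom-heavy.

bottom-heavy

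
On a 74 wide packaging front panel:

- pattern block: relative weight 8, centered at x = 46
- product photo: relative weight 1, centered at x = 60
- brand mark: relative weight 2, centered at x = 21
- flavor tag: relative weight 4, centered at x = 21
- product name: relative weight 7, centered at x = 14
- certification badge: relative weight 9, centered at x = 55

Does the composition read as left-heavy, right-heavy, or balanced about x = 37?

Total weight = 8 + 1 + 2 + 4 + 7 + 9 = 31.
x: moment 1147 / weight 31 ≈ 37.00
The centroid 37.00 matches the midline at 37, so the layout is balanced.

balanced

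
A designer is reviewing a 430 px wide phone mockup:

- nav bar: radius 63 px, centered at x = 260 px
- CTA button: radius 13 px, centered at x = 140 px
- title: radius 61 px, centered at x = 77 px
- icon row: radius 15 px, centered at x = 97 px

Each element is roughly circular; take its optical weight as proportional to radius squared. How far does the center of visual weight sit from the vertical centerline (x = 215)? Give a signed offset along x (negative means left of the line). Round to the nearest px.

≈ -46 px

r² weights: nav bar 63² = 3969, CTA button 13² = 169, title 61² = 3721, icon row 15² = 225. Total = 8084.
x: (3969·260 + 169·140 + 3721·77 + 225·97) / 8084 = 1363942 / 8084 ≈ 168.72
Against x = 215, that's 168.72 − 215 = -46.28.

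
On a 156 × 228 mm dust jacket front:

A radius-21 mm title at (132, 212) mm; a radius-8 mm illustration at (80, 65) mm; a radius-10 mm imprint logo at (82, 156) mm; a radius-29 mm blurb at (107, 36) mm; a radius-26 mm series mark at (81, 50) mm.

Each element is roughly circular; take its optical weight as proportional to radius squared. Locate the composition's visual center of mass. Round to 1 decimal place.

(101.9, 83.6)

r² weights: title 21² = 441, illustration 8² = 64, imprint logo 10² = 100, blurb 29² = 841, series mark 26² = 676. Total = 2122.
x-moment: 441·132 + 64·80 + 100·82 + 841·107 + 676·81 = 216275; centroid 216275/2122 ≈ 101.92.
y-moment: 441·212 + 64·65 + 100·156 + 841·36 + 676·50 = 177328; centroid 177328/2122 ≈ 83.57.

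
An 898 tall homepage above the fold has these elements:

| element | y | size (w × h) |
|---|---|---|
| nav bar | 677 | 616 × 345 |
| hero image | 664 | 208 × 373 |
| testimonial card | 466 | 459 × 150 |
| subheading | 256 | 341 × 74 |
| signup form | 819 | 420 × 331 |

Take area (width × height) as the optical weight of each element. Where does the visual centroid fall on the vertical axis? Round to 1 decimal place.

Areas → weights: nav bar 616·345 = 212520, hero image 208·373 = 77584, testimonial card 459·150 = 68850, subheading 341·74 = 25234, signup form 420·331 = 139020; Σw = 523208.
y: (212520·677 + 77584·664 + 68850·466 + 25234·256 + 139020·819) / 523208 = 347793200 / 523208 ≈ 664.73

y ≈ 664.7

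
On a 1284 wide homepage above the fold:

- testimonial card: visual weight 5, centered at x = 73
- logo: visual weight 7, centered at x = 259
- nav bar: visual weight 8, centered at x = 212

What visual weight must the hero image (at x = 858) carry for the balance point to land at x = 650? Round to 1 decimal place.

w ≈ 43.9

Fixed elements: Σw = 5 + 7 + 8 = 20, Σw·x = 5·73 + 7·259 + 8·212 = 3874.
Set Σw·x/Σw = 650: (3874 + 858w) = 650·(20 + w).
So w = (650·20 − 3874)/(858 − 650) = 9126/208 ≈ 43.88.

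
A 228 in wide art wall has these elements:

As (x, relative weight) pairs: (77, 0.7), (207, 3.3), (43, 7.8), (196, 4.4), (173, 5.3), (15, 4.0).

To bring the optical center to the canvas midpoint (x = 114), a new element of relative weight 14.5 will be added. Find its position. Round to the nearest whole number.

New total weight: (0.7 + 3.3 + 7.8 + 4.4 + 5.3 + 4.0) + 14.5 = 40.0.
x: need Σw·x = 40.0·114 = 4560.0. Existing = 0.7·77 + 3.3·207 + 7.8·43 + 4.4·196 + 5.3·173 + 4.0·15 = 2911.7. Remainder 1648.3 / 14.5 ≈ 113.68.

x ≈ 114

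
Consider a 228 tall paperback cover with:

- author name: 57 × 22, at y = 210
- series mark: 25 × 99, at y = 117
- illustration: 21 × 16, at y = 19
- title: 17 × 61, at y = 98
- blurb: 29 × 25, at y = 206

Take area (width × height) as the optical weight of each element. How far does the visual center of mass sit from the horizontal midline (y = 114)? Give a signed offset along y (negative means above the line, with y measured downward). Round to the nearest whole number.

≈ 25

Areas: author name 57·22 = 1254, series mark 25·99 = 2475, illustration 21·16 = 336, title 17·61 = 1037, blurb 29·25 = 725. Total weight = 5827.
Σw·y = 1254·210 + 2475·117 + 336·19 + 1037·98 + 725·206 = 810275, so ȳ = 810275/5827 ≈ 139.06.
Difference: 139.06 − 114 ≈ 25.06.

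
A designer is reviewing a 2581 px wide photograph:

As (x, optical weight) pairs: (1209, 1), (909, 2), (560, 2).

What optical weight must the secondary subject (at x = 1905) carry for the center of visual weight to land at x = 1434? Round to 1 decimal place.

w ≈ 6.4

Fixed elements: Σw = 1 + 2 + 2 = 5, Σw·x = 1·1209 + 2·909 + 2·560 = 4147.
For the centroid to hit 1434: (4147 + w·1905) / (5 + w) = 1434.
Rearranging, w·(1905 − 1434) = 1434·5 − 4147 = 3023, so w ≈ 3023/471 = 6.42.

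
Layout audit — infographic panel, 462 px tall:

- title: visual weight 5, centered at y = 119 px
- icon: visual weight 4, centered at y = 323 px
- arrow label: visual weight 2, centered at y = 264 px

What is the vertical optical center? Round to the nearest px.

Σw = 5 + 4 + 2 = 11.
y: (5·119 + 4·323 + 2·264) / 11 = 2415 / 11 ≈ 219.55

y ≈ 220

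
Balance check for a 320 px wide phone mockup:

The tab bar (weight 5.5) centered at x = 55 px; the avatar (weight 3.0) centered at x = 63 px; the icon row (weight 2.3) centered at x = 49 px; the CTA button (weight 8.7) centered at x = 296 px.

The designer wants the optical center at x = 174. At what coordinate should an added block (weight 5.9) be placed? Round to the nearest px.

x ≈ 210

New total weight: (5.5 + 3.0 + 2.3 + 8.7) + 5.9 = 25.4.
x: need Σw·x = 25.4·174 = 4419.6. Existing = 5.5·55 + 3.0·63 + 2.3·49 + 8.7·296 = 3179.4. Remainder 1240.2 / 5.9 ≈ 210.20.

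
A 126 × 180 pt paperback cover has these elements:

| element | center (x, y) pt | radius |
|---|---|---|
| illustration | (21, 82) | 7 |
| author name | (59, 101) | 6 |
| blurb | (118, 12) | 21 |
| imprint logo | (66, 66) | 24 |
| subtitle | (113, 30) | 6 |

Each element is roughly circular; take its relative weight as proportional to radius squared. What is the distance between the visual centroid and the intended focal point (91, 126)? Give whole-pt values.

≈ 80 pt

r² weights: illustration 7² = 49, author name 6² = 36, blurb 21² = 441, imprint logo 24² = 576, subtitle 6² = 36. Total = 1138.
Σw·x = 49·21 + 36·59 + 441·118 + 576·66 + 36·113 = 97275, so x̄ = 97275/1138 ≈ 85.48.
Σw·y = 49·82 + 36·101 + 441·12 + 576·66 + 36·30 = 52042, so ȳ = 52042/1138 ≈ 45.73.
Offset from (91, 126): Δx ≈ -5.52, Δy ≈ -80.27; distance = √(Δx² + Δy²) ≈ 80.46.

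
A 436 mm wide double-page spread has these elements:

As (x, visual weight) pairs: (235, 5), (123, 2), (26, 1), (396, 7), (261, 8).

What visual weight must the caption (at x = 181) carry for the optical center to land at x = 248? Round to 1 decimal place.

w ≈ 9.0

Existing Σw = 23 (5 + 2 + 1 + 7 + 8); existing moment 5·235 + 2·123 + 1·26 + 7·396 + 8·261 = 6307.
Balance at x = 248 requires (6307 + w·181) / (23 + w) = 248.
So w = (248·23 − 6307)/(181 − 248) = -603/-67 ≈ 9.00.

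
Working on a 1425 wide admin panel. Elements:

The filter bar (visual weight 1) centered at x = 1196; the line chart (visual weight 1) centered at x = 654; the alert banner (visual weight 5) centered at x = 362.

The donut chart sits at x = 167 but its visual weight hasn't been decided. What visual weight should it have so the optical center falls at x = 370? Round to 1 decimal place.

Existing Σw = 7 (1 + 1 + 5); existing moment 1·1196 + 1·654 + 5·362 = 3660.
For the centroid to hit 370: (3660 + w·167) / (7 + w) = 370.
Solving: w = (370·7 − 3660) / (167 − 370) = -1070 / -203 ≈ 5.27.

w ≈ 5.3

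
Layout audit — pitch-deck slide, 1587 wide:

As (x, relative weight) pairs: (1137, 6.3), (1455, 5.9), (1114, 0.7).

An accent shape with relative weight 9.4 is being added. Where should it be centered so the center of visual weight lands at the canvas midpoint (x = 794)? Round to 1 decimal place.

After adding the accent shape, total weight = 6.3 + 5.9 + 0.7 + 9.4 = 22.3.
x: target moment 22.3×794 = 17706.2; current 6.3·1137 + 5.9·1455 + 0.7·1114 = 16527.4; the accent shape supplies 1178.8, so x = 1178.8/9.4 ≈ 125.40.

x ≈ 125.4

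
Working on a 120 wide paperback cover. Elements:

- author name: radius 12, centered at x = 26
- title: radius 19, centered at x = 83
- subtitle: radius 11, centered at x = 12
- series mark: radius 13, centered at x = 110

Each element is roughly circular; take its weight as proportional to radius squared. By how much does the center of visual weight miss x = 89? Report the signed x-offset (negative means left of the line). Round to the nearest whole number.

Weights ∝ r²: author name 12² = 144, title 19² = 361, subtitle 11² = 121, series mark 13² = 169; Σw = 795.
x: (144·26 + 361·83 + 121·12 + 169·110) / 795 = 53749 / 795 ≈ 67.61
Offset from x = 89: 67.61 − 89 ≈ -21.39.

≈ -21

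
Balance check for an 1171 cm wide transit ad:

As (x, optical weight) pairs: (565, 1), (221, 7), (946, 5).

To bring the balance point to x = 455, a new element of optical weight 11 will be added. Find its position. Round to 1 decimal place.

x ≈ 370.7

With the new element, Σw becomes 1 + 7 + 5 + 11 = 24.
Along x: (6842 + 11·x) / 24 = 455 (existing moment 1·565 + 7·221 + 5·946 = 6842) ⇒ x = (10920 − 6842) / 11 ≈ 370.73.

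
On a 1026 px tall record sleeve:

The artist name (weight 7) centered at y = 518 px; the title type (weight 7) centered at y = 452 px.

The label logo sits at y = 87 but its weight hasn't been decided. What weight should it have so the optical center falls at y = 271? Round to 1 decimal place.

w ≈ 16.3

Existing Σw = 14 (7 + 7); existing moment 7·518 + 7·452 = 6790.
Balance at y = 271 requires (6790 + w·87) / (14 + w) = 271.
Solving: w = (271·14 − 6790) / (87 − 271) = -2996 / -184 ≈ 16.28.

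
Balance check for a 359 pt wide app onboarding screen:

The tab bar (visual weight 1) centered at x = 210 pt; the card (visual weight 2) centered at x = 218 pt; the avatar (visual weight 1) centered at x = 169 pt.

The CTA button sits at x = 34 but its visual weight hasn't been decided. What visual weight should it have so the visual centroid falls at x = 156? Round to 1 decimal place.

w ≈ 1.6

Fixed elements: Σw = 1 + 2 + 1 = 4, Σw·x = 1·210 + 2·218 + 1·169 = 815.
For the centroid to hit 156: (815 + w·34) / (4 + w) = 156.
Rearranging, w·(34 − 156) = 156·4 − 815 = -191, so w ≈ -191/-122 = 1.57.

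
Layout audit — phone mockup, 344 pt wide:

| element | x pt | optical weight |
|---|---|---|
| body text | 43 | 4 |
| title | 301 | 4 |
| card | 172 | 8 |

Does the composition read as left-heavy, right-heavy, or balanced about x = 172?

balanced

Σw = 4 + 4 + 8 = 16.
x: (4·43 + 4·301 + 8·172) / 16 = 2752 / 16 ≈ 172.00
That equals the midline 172 — balanced.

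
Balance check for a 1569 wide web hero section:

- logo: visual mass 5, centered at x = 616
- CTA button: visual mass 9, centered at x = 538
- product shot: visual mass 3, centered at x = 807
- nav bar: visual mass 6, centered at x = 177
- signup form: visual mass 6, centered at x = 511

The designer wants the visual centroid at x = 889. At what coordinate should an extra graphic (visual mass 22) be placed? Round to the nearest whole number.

After adding the extra graphic, total weight = 5 + 9 + 3 + 6 + 6 + 22 = 51.
x: need Σw·x = 51·889 = 45339. Existing = 5·616 + 9·538 + 3·807 + 6·177 + 6·511 = 14471. Remainder 30868 / 22 ≈ 1403.09.

x ≈ 1403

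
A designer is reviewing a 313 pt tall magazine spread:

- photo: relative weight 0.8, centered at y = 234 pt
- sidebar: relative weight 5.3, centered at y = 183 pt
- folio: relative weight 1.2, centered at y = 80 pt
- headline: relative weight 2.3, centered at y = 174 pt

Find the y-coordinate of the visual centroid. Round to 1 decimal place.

Σw = 0.8 + 5.3 + 1.2 + 2.3 = 9.6.
y-moment: 0.8·234 + 5.3·183 + 1.2·80 + 2.3·174 = 1653.3; centroid 1653.3/9.6 ≈ 172.22.

y ≈ 172.2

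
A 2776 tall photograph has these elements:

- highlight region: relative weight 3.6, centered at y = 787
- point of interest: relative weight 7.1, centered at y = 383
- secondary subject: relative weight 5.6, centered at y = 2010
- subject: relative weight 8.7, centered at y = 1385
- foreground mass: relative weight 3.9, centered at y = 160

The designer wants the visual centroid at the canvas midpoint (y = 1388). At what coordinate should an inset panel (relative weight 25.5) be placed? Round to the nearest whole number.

y ≈ 1805

New total weight: (3.6 + 7.1 + 5.6 + 8.7 + 3.9) + 25.5 = 54.4.
y: target moment 54.4×1388 = 75507.2; current 3.6·787 + 7.1·383 + 5.6·2010 + 8.7·1385 + 3.9·160 = 29482.0; the inset panel supplies 46025.2, so y = 46025.2/25.5 ≈ 1804.91.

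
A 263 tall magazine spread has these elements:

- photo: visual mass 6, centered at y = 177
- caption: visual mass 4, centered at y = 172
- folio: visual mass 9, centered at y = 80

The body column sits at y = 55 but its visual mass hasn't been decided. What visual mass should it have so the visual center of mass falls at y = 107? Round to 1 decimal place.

Known weights sum to 6 + 4 + 9 = 19; their moment is 6·177 + 4·172 + 9·80 = 2470.
Set Σw·y/Σw = 107: (2470 + 55w) = 107·(19 + w).
Rearranging, w·(55 − 107) = 107·19 − 2470 = -437, so w ≈ -437/-52 = 8.40.

w ≈ 8.4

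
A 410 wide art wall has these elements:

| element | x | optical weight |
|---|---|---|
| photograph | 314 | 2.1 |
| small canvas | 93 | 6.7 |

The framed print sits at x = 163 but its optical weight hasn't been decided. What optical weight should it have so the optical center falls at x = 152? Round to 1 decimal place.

w ≈ 5.0

Known weights sum to 2.1 + 6.7 = 8.8; their moment is 2.1·314 + 6.7·93 = 1282.5.
Balance at x = 152 requires (1282.5 + w·163) / (8.8 + w) = 152.
Solving: w = (152·8.8 − 1282.5) / (163 − 152) = 55.1 / 11 ≈ 5.01.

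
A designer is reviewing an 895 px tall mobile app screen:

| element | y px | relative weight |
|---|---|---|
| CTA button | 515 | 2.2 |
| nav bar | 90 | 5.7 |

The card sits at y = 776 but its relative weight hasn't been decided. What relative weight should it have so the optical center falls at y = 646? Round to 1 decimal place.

Known weights sum to 2.2 + 5.7 = 7.9; their moment is 2.2·515 + 5.7·90 = 1646.0.
For the centroid to hit 646: (1646.0 + w·776) / (7.9 + w) = 646.
So w = (646·7.9 − 1646.0)/(776 − 646) = 3457.4/130 ≈ 26.60.

w ≈ 26.6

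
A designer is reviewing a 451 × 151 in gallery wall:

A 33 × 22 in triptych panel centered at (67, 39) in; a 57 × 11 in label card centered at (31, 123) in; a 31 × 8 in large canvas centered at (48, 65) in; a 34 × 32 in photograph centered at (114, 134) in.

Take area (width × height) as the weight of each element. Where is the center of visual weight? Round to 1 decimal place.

(75.9, 99.4)

Taking area as weight: triptych panel 33·22 = 726, label card 57·11 = 627, large canvas 31·8 = 248, photograph 34·32 = 1088. Sum 2689.
x: (726·67 + 627·31 + 248·48 + 1088·114) / 2689 = 204015 / 2689 ≈ 75.87
y: (726·39 + 627·123 + 248·65 + 1088·134) / 2689 = 267347 / 2689 ≈ 99.42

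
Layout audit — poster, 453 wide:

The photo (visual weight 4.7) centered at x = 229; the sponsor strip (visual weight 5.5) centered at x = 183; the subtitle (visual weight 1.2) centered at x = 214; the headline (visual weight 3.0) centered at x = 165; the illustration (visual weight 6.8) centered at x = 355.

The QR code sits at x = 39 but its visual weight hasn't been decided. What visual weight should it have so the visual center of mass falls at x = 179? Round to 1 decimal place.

Known weights sum to 4.7 + 5.5 + 1.2 + 3.0 + 6.8 = 21.2; their moment is 4.7·229 + 5.5·183 + 1.2·214 + 3.0·165 + 6.8·355 = 5248.6.
Balance at x = 179 requires (5248.6 + w·39) / (21.2 + w) = 179.
Rearranging, w·(39 − 179) = 179·21.2 − 5248.6 = -1453.8, so w ≈ -1453.8/-140 = 10.38.

w ≈ 10.4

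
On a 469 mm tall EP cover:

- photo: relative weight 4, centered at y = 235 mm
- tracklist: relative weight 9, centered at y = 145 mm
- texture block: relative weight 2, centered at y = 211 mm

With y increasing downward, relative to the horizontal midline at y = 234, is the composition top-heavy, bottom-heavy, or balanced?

top-heavy

Weights sum to 4 + 9 + 2 = 15.
Σw·y = 4·235 + 9·145 + 2·211 = 2667, so ȳ = 2667/15 ≈ 177.80.
177.8 vs midline 234 → top-heavy.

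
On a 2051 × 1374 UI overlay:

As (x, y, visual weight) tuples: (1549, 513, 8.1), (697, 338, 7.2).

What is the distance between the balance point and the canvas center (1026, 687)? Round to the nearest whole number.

≈ 284

Weights sum to 8.1 + 7.2 = 15.3.
Σw·x = 8.1·1549 + 7.2·697 = 17565.3, so x̄ = 17565.3/15.3 ≈ 1148.06.
Σw·y = 8.1·513 + 7.2·338 = 6588.9, so ȳ = 6588.9/15.3 ≈ 430.65.
Offset from (1026, 687): Δx ≈ 122.06, Δy ≈ -256.35; distance = √(Δx² + Δy²) ≈ 283.93.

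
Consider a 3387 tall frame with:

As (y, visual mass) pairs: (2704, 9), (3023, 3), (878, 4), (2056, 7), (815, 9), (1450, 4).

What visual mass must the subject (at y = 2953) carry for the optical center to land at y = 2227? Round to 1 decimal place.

w ≈ 21.7

Fixed elements: Σw = 9 + 3 + 4 + 7 + 9 + 4 = 36, Σw·y = 9·2704 + 3·3023 + 4·878 + 7·2056 + 9·815 + 4·1450 = 64444.
For the centroid to hit 2227: (64444 + w·2953) / (36 + w) = 2227.
Rearranging, w·(2953 − 2227) = 2227·36 − 64444 = 15728, so w ≈ 15728/726 = 21.66.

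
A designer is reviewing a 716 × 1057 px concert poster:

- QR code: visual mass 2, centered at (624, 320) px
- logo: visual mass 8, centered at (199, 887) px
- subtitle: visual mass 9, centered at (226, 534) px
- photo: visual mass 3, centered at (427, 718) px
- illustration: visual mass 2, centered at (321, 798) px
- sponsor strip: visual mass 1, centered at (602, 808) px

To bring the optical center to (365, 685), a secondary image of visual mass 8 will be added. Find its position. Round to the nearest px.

After adding the secondary image, total weight = 2 + 8 + 9 + 3 + 2 + 1 + 8 = 33.
Along x: (7399 + 8·x) / 33 = 365 (existing moment 2·624 + 8·199 + 9·226 + 3·427 + 2·321 + 1·602 = 7399) ⇒ x = (12045 − 7399) / 8 ≈ 580.75.
Along y: (17100 + 8·y) / 33 = 685 (existing moment 2·320 + 8·887 + 9·534 + 3·718 + 2·798 + 1·808 = 17100) ⇒ y = (22605 − 17100) / 8 ≈ 688.12.

(581, 688)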